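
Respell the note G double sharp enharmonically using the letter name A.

A

G## is pitch class 9. The letter A alone is pitch class 9.
Pitch class 9 on A needs no accidental: A.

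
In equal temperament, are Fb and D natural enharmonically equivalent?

Two spellings are enharmonically equivalent only if they share a pitch class.
Here Fb → 4, D → 2; 2 ≠ 4, so they are not.

No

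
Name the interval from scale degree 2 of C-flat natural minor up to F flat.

minor third

Scale degree 2 of Cb natural minor is Db.
Db up to Fb: letters D→F make it a third; 3 semitones makes it minor.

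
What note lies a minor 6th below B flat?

B down a major sixth is D, so the target letter is D.
From Bb, a minor sixth is 8 semitones down: D.

D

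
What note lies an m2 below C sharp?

B#

A second below C lands on the letter B.
A minor second spans 1 semitone, so C# moves to pitch class 0. On the letter B that is B#.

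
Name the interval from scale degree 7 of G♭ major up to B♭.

Scale degree 7 of Gb major is F.
F up to Bb: letters F→B make it a fourth; 5 semitones makes it perfect.

perfect fourth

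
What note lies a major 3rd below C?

Ab

C down a major third is Ab, so the target letter is A.
From C, a major third is 4 semitones down: Ab.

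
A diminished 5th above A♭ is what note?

Ebb

A up a perfect fifth is E, so the target letter is E.
From Ab, a diminished fifth is 6 semitones up: Ebb.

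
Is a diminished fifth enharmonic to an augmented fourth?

A diminished fifth spans 6 semitones; an augmented fourth spans 6.
They are enharmonically equivalent.

Yes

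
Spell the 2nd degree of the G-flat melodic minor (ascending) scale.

The Gb melodic minor (ascending) scale runs Gb Ab Bbb Cb Db Eb F.
Degree 2 is Ab.

Ab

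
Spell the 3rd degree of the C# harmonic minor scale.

Degree 3 takes the letter 2 steps above C, which is E.
In harmonic minor, degree 3 sits 3 semitones above the tonic. C# + 3 semitones is pitch class 4, spelled on E as E.

E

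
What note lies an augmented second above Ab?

A second above A lands on the letter B.
An augmented second spans 3 semitones, so Ab moves to pitch class 11. On the letter B that is B.

B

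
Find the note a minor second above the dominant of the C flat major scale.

Abb

The dominant of Cb major is Gb.
A minor second (1 semitone) above Gb lands on the letter A, giving Abb.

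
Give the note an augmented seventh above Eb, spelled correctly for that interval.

D#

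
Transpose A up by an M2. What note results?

B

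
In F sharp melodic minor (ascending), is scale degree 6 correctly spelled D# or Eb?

Each scale degree takes a distinct letter name. Degree 6 of a scale on F must use the letter D.
D# and Eb are enharmonically the same pitch, but only D# uses the letter D, so it is the correct spelling here.

D#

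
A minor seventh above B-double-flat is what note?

Abb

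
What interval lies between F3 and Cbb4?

The letter names run F→C, a span of 4 letter steps, so the interval is some kind of fifth.
F to Cbb is 5 semitones. A perfect fifth is 7, so 5 makes it doubly diminished.

doubly diminished fifth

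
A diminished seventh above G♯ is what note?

A seventh above G lands on the letter F.
A diminished seventh spans 9 semitones, so G# moves to pitch class 5. On the letter F that is F.

F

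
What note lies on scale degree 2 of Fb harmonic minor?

Degree 2 takes the letter 1 step above F, which is G.
In harmonic minor, degree 2 sits 2 semitones above the tonic. Fb + 2 semitones is pitch class 6, spelled on G as Gb.

Gb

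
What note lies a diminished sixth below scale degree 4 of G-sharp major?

E##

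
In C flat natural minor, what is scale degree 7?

The Cb natural minor scale runs Cb Db Ebb Fb Gb Abb Bbb.
Degree 7 is Bbb.

Bbb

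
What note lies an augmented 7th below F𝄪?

G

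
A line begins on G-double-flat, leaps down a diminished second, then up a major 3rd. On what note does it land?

A diminished second down from Gbb is F (letter F, 0 semitones down).
A major third up from F is A (letter A, 4 semitones up).

A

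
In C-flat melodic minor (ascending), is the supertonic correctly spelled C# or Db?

Each scale degree takes a distinct letter name. Degree 2 of a scale on C must use the letter D.
Db and C# are enharmonically the same pitch, but only Db uses the letter D, so it is the correct spelling here.

Db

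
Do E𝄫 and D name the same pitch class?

Ebb = pitch class 2 and D = pitch class 2 — the same pitch class, so they are enharmonic equivalents.

Yes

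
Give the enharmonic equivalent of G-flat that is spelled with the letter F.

F#

Gb is pitch class 6. The letter F alone is pitch class 5.
To reach pitch class 6 from F requires an offset of +1 semitone, i.e. sharp: F#.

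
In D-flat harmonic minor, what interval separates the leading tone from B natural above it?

major seventh

The leading tone of Db harmonic minor is C.
C up to B: letters C→B make it a seventh; 11 semitones makes it major.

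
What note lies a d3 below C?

A#

C down a major third is Ab, so the target letter is A.
From C, a diminished third is 2 semitones down: A#.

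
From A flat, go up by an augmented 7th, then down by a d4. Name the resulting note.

An augmented seventh up from Ab is G# (letter G, 12 semitones up).
A diminished fourth down from G# is D## (letter D, 4 semitones down).

D##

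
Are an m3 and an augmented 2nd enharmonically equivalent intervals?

Yes

A minor third spans 3 semitones; an augmented second spans 3.
They are enharmonically equivalent.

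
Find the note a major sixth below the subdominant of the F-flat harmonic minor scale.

Dbb

The subdominant of Fb harmonic minor is Bbb.
A major sixth (9 semitones) below Bbb lands on the letter D, giving Dbb.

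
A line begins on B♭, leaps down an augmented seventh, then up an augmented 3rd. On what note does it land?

An augmented seventh down from Bb is Cbb (letter C, 12 semitones down).
An augmented third up from Cbb is Eb (letter E, 5 semitones up).

Eb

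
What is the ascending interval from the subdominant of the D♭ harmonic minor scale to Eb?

major sixth

The subdominant of Db harmonic minor is Gb.
Gb up to Eb: letters G→E make it a sixth; 9 semitones makes it major.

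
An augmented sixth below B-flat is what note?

Dbb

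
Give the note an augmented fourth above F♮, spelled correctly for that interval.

F up a perfect fourth is Bb, so the target letter is B.
From F, an augmented fourth is 6 semitones up: B.

B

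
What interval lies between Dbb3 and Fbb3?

minor third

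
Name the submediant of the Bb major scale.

The Bb major scale runs Bb C D Eb F G A.
Degree 6 is G.

G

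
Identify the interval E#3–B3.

diminished fifth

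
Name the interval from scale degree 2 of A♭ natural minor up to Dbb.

diminished third

Scale degree 2 of Ab natural minor is Bb.
Bb up to Dbb: letters B→D make it a third; 2 semitones makes it diminished.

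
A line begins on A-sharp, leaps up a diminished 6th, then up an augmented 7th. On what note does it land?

A diminished sixth up from A# is F (letter F, 7 semitones up).
An augmented seventh up from F is E# (letter E, 12 semitones up).

E#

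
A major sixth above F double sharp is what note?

F up a major sixth is D, so the target letter is D.
From F##, a major sixth is 9 semitones up: D##.

D##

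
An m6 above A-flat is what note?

Fb

A sixth above A lands on the letter F.
A minor sixth spans 8 semitones, so Ab moves to pitch class 4. On the letter F that is Fb.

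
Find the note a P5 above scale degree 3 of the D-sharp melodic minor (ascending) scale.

Scale degree 3 of D# melodic minor (ascending) is F#.
A perfect fifth (7 semitones) above F# lands on the letter C, giving C#.

C#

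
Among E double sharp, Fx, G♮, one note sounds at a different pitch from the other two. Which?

In 12-tone equal temperament, enharmonic equivalents share a pitch class. E## is pitch class 6; F## is pitch class 7; G is pitch class 7.
F## and G share pitch class 7, while E## is pitch class 6.

E##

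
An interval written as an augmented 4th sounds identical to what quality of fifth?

An augmented fourth spans 6 semitones.
A fifth spanning 6 semitones is diminished (the perfect fifth is 7).

diminished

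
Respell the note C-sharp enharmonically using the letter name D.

Db

Plain D sits 1 semitone above C#, so on the letter D the same pitch needs a flat: Db.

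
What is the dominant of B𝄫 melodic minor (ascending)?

Fb

The Bbb melodic minor (ascending) scale runs Bbb Cb Dbb Ebb Fb Gb Ab.
Degree 5 is Fb.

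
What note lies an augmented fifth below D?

D down a perfect fifth is G, so the target letter is G.
From D, an augmented fifth is 8 semitones down: Gb.

Gb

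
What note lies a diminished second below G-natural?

F##

A second below G lands on the letter F.
A diminished second spans 0 semitones, so G moves to pitch class 7. On the letter F that is F##.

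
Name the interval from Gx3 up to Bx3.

major third

Counting letters G–A–B gives a third.
G##→B## = 4 semitones, exactly the major third.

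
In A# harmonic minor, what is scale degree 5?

The A# harmonic minor scale runs A# B# C# D# E# F# G##.
Degree 5 is E#.

E#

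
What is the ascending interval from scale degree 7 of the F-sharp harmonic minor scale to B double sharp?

Scale degree 7 of F# harmonic minor is E#.
E# up to B##: letters E→B make it a fifth; 8 semitones makes it augmented.

augmented fifth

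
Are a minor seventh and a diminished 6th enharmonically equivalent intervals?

A minor seventh spans 10 semitones; a diminished sixth spans 7.
The spans differ, so they are not enharmonic equivalents.

No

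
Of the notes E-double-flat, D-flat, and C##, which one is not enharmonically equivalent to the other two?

Db

In 12-tone equal temperament, enharmonic equivalents share a pitch class. Ebb is pitch class 2; Db is pitch class 1; C## is pitch class 2.
Ebb and C## share pitch class 2, while Db is pitch class 1.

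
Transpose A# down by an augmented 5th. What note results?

A down a perfect fifth is D, so the target letter is D.
From A#, an augmented fifth is 8 semitones down: D.

D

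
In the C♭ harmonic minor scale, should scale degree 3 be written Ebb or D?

Each scale degree takes a distinct letter name. Degree 3 of a scale on C must use the letter E.
Ebb and D are enharmonically the same pitch, but only Ebb uses the letter E, so it is the correct spelling here.

Ebb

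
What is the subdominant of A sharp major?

Degree 4 takes the letter 3 steps above A, which is D.
In major, degree 4 sits 5 semitones above the tonic. A# + 5 semitones is pitch class 3, spelled on D as D#.

D#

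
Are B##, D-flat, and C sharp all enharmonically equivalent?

B## is pitch class 1; Db is pitch class 1; C# is pitch class 1.
All spellings map to pitch class 1, so they are enharmonically equivalent.

Yes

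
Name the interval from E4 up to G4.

minor third

Counting letters E–F–G gives a third.
E→G = 3 semitones, 1 narrower than the major third (4), so minor.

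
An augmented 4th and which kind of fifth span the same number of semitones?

diminished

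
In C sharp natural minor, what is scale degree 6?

The C# natural minor scale runs C# D# E F# G# A B.
Degree 6 is A.

A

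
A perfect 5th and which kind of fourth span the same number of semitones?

A perfect fifth spans 7 semitones.
A fourth spanning 7 semitones is doubly augmented (the perfect fourth is 5).

doubly augmented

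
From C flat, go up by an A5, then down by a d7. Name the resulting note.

An augmented fifth up from Cb is G (letter G, 8 semitones up).
A diminished seventh down from G is A# (letter A, 9 semitones down).

A#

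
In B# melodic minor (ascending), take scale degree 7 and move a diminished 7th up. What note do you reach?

Scale degree 7 of B# melodic minor (ascending) is A##.
A diminished seventh (9 semitones) above A## lands on the letter G, giving G#.

G#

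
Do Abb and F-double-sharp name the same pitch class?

Abb = pitch class 7 and F## = pitch class 7 — the same pitch class, so they are enharmonic equivalents.

Yes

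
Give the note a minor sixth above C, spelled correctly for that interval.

Ab

A sixth above C lands on the letter A.
A minor sixth spans 8 semitones, so C moves to pitch class 8. On the letter A that is Ab.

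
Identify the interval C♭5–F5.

Counting letters C–D–E–F gives a fourth.
Cb→F = 6 semitones, 1 wider than the perfect fourth (5), so augmented.

augmented fourth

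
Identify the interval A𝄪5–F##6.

minor sixth

The letter names run A→F, a span of 5 letter steps, so the interval is some kind of sixth.
A## to F## is 8 semitones. A major sixth is 9, so 8 makes it minor.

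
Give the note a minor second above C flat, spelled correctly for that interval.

Dbb

A second above C lands on the letter D.
A minor second spans 1 semitone, so Cb moves to pitch class 0. On the letter D that is Dbb.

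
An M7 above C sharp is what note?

B#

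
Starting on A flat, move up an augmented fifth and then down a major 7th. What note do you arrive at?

F

An augmented fifth up from Ab is E (letter E, 8 semitones up).
A major seventh down from E is F (letter F, 11 semitones down).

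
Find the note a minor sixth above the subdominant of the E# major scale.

F#

The subdominant of E# major is A#.
A minor sixth (8 semitones) above A# lands on the letter F, giving F#.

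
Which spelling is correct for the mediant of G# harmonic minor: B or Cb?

Each scale degree takes a distinct letter name. Degree 3 of a scale on G must use the letter B.
B and Cb are enharmonically the same pitch, but only B uses the letter B, so it is the correct spelling here.

B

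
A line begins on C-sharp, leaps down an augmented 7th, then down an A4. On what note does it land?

An augmented seventh down from C# is Db (letter D, 12 semitones down).
An augmented fourth down from Db is Abb (letter A, 6 semitones down).

Abb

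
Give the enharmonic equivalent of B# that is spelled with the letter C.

Plain C sits at the same pitch as B#, so on the letter C the same pitch needs a natural: C.

C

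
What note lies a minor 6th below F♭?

Ab

F down a major sixth is Ab, so the target letter is A.
From Fb, a minor sixth is 8 semitones down: Ab.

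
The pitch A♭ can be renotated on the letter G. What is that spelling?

G#

Ab is pitch class 8. The letter G alone is pitch class 7.
To reach pitch class 8 from G requires an offset of +1 semitone, i.e. sharp: G#.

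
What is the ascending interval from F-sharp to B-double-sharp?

doubly augmented fourth

Counting letters F–G–A–B gives a fourth.
F#→B## = 7 semitones, 2 wider than the perfect fourth (5), so doubly augmented.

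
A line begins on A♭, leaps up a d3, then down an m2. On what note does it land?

Bbb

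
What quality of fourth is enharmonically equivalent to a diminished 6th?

doubly augmented

A diminished sixth spans 7 semitones.
A fourth spanning 7 semitones is doubly augmented (the perfect fourth is 5).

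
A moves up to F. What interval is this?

minor sixth

Counting letters A–B–C–D–E–F gives a sixth.
A→F = 8 semitones, 1 narrower than the major sixth (9), so minor.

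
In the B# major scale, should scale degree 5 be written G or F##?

F##

Each scale degree takes a distinct letter name. Degree 5 of a scale on B must use the letter F.
F## and G are enharmonically the same pitch, but only F## uses the letter F, so it is the correct spelling here.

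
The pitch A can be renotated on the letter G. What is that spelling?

A is pitch class 9. The letter G alone is pitch class 7.
To reach pitch class 9 from G requires an offset of +2 semitones, i.e. double sharp: G##.

G##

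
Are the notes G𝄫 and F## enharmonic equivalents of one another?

Gbb is pitch class 5; F## is pitch class 7.
The pitch classes differ (5 vs. 7), so they are not enharmonic equivalents.

No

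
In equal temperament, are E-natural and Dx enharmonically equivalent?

Yes

E = pitch class 4 and D## = pitch class 4 — the same pitch class, so they are enharmonic equivalents.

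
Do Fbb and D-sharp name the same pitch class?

Fbb is pitch class 3; D# is pitch class 3.
All spellings map to pitch class 3, so they are enharmonically equivalent.

Yes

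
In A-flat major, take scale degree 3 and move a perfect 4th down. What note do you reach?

Scale degree 3 of Ab major is C.
A perfect fourth (5 semitones) below C lands on the letter G, giving G.

G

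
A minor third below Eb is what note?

C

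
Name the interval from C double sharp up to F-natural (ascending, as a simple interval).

doubly diminished fourth

The letter names run C→F, a span of 3 letter steps, so the interval is some kind of fourth.
C## to F is 3 semitones. A perfect fourth is 5, so 3 makes it doubly diminished.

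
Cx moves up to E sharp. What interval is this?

Counting letters C–D–E gives a third.
C##→E# = 3 semitones, 1 narrower than the major third (4), so minor.

minor third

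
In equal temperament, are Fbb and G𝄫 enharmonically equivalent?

Two spellings are enharmonically equivalent only if they share a pitch class.
Here Fbb → 3, Gbb → 5; 3 ≠ 5, so they are not.

No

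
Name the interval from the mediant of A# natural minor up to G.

diminished fifth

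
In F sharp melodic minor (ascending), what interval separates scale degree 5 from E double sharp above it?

augmented third

Scale degree 5 of F# melodic minor (ascending) is C#.
C# up to E##: letters C→E make it a third; 5 semitones makes it augmented.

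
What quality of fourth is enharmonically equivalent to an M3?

A major third spans 4 semitones.
A fourth spanning 4 semitones is diminished (the perfect fourth is 5).

diminished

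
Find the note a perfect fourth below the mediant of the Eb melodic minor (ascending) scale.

The mediant of Eb melodic minor (ascending) is Gb.
A perfect fourth (5 semitones) below Gb lands on the letter D, giving Db.

Db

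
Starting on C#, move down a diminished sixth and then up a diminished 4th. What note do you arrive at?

A diminished sixth down from C# is E## (letter E, 7 semitones down).
A diminished fourth up from E## is A# (letter A, 4 semitones up).

A#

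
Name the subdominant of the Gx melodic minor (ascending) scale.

Degree 4 takes the letter 3 steps above G, which is C.
In melodic minor (ascending), degree 4 sits 5 semitones above the tonic. G## + 5 semitones is pitch class 2, spelled on C as C##.

C##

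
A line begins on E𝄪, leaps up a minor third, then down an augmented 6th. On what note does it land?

B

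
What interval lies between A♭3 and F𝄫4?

diminished sixth

The letter names run A→F, a span of 5 letter steps, so the interval is some kind of sixth.
Ab to Fbb is 7 semitones. A major sixth is 9, so 7 makes it diminished.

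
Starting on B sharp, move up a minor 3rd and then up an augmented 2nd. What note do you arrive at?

E##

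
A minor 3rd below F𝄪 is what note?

A third below F lands on the letter D.
A minor third spans 3 semitones, so F## moves to pitch class 4. On the letter D that is D##.

D##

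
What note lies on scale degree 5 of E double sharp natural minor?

Degree 5 takes the letter 4 steps above E, which is B.
In natural minor, degree 5 sits 7 semitones above the tonic. E## + 7 semitones is pitch class 1, spelled on B as B##.

B##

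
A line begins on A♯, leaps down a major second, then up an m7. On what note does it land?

A major second down from A# is G# (letter G, 2 semitones down).
A minor seventh up from G# is F# (letter F, 10 semitones up).

F#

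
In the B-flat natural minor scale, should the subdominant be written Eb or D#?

Eb

Each scale degree takes a distinct letter name. Degree 4 of a scale on B must use the letter E.
Eb and D# are enharmonically the same pitch, but only Eb uses the letter E, so it is the correct spelling here.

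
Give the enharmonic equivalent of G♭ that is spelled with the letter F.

F#

Plain F sits 1 semitone below Gb, so on the letter F the same pitch needs a sharp: F#.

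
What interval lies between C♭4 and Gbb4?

diminished fifth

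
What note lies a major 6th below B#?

D#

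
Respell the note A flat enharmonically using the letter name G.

Plain G sits 1 semitone below Ab, so on the letter G the same pitch needs a sharp: G#.

G#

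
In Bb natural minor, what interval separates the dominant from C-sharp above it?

The dominant of Bb natural minor is F.
F up to C#: letters F→C make it a fifth; 8 semitones makes it augmented.

augmented fifth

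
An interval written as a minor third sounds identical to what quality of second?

A minor third spans 3 semitones.
A second spanning 3 semitones is augmented (the major second is 2).

augmented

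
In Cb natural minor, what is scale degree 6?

Abb

The Cb natural minor scale runs Cb Db Ebb Fb Gb Abb Bbb.
Degree 6 is Abb.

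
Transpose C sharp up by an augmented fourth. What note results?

A fourth above C lands on the letter F.
An augmented fourth spans 6 semitones, so C# moves to pitch class 7. On the letter F that is F##.

F##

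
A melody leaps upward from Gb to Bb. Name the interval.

major third

Counting letters G–A–B gives a third.
Gb→Bb = 4 semitones, exactly the major third.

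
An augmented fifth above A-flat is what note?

A fifth above A lands on the letter E.
An augmented fifth spans 8 semitones, so Ab moves to pitch class 4. On the letter E that is E.

E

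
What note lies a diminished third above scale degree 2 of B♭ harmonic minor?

Scale degree 2 of Bb harmonic minor is C.
A diminished third (2 semitones) above C lands on the letter E, giving Ebb.

Ebb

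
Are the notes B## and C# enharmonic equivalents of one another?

B## is pitch class 1; C# is pitch class 1.
All spellings map to pitch class 1, so they are enharmonically equivalent.

Yes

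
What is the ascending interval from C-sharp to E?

minor third

Counting letters C–D–E gives a third.
C#→E = 3 semitones, 1 narrower than the major third (4), so minor.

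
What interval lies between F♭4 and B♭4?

augmented fourth

Counting letters F–G–A–B gives a fourth.
Fb→Bb = 6 semitones, 1 wider than the perfect fourth (5), so augmented.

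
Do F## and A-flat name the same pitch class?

No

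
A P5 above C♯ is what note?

A fifth above C lands on the letter G.
A perfect fifth spans 7 semitones, so C# moves to pitch class 8. On the letter G that is G#.

G#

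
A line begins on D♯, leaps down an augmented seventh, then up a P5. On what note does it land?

Bb

An augmented seventh down from D# is Eb (letter E, 12 semitones down).
A perfect fifth up from Eb is Bb (letter B, 7 semitones up).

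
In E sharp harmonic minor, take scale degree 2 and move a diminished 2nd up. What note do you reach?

Scale degree 2 of E# harmonic minor is F##.
A diminished second (0 semitones) above F## lands on the letter G, giving G.

G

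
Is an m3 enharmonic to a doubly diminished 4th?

A minor third spans 3 semitones; a doubly diminished fourth spans 3.
They are enharmonically equivalent.

Yes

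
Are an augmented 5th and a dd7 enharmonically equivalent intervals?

An augmented fifth spans 8 semitones; a doubly diminished seventh spans 8.
They are enharmonically equivalent.

Yes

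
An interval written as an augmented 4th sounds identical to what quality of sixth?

An augmented fourth spans 6 semitones.
A sixth spanning 6 semitones is doubly diminished (the major sixth is 9).

doubly diminished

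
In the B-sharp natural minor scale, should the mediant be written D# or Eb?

Each scale degree takes a distinct letter name. Degree 3 of a scale on B must use the letter D.
D# and Eb are enharmonically the same pitch, but only D# uses the letter D, so it is the correct spelling here.

D#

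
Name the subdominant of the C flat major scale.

Degree 4 takes the letter 3 steps above C, which is F.
In major, degree 4 sits 5 semitones above the tonic. Cb + 5 semitones is pitch class 4, spelled on F as Fb.

Fb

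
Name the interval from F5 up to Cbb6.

doubly diminished fifth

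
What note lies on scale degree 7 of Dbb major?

The Dbb major scale runs Dbb Ebb Fb Gbb Abb Bbb Cb.
Degree 7 is Cb.

Cb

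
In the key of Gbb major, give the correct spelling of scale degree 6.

The Gbb major scale runs Gbb Abb Bbb Cbb Dbb Ebb Fb.
Degree 6 is Ebb.

Ebb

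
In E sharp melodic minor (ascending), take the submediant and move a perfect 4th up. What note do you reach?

F##

The submediant of E# melodic minor (ascending) is C##.
A perfect fourth (5 semitones) above C## lands on the letter F, giving F##.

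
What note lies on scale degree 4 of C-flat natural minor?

Fb

Degree 4 takes the letter 3 steps above C, which is F.
In natural minor, degree 4 sits 5 semitones above the tonic. Cb + 5 semitones is pitch class 4, spelled on F as Fb.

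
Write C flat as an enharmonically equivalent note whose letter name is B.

B

Plain B sits at the same pitch as Cb, so on the letter B the same pitch needs a natural: B.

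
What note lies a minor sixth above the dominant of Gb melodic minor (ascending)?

Bbb

The dominant of Gb melodic minor (ascending) is Db.
A minor sixth (8 semitones) above Db lands on the letter B, giving Bbb.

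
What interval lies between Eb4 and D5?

The letter names run E→D, a span of 6 letter steps, so the interval is some kind of seventh.
Eb to D is 11 semitones. A major seventh is 11, so 11 makes it major.

major seventh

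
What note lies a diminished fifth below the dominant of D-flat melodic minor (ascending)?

D

The dominant of Db melodic minor (ascending) is Ab.
A diminished fifth (6 semitones) below Ab lands on the letter D, giving D.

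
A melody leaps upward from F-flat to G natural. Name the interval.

augmented second

Counting letters F–G gives a second.
Fb→G = 3 semitones, 1 wider than the major second (2), so augmented.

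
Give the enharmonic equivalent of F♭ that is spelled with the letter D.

D##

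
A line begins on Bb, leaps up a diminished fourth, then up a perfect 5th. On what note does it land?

Bbb

A diminished fourth up from Bb is Ebb (letter E, 4 semitones up).
A perfect fifth up from Ebb is Bbb (letter B, 7 semitones up).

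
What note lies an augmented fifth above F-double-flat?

F up a perfect fifth is C, so the target letter is C.
From Fbb, an augmented fifth is 8 semitones up: Cb.

Cb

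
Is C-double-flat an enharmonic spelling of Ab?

No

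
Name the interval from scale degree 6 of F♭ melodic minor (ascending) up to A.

Scale degree 6 of Fb melodic minor (ascending) is Db.
Db up to A: letters D→A make it a fifth; 8 semitones makes it augmented.

augmented fifth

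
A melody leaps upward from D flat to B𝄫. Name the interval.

minor sixth

The letter names run D→B, a span of 5 letter steps, so the interval is some kind of sixth.
Db to Bbb is 8 semitones. A major sixth is 9, so 8 makes it minor.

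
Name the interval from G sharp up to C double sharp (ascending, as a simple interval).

augmented fourth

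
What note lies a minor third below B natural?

A third below B lands on the letter G.
A minor third spans 3 semitones, so B moves to pitch class 8. On the letter G that is G#.

G#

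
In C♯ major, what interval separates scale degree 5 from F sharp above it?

Scale degree 5 of C# major is G#.
G# up to F#: letters G→F make it a seventh; 10 semitones makes it minor.

minor seventh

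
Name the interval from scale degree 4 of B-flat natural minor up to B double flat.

diminished fifth

Scale degree 4 of Bb natural minor is Eb.
Eb up to Bbb: letters E→B make it a fifth; 6 semitones makes it diminished.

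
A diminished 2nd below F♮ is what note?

F down a major second is Eb, so the target letter is E.
From F, a diminished second is 0 semitones down: E#.

E#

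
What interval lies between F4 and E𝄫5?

Counting letters F–G–A–B–C–D–E gives a seventh.
F→Ebb = 9 semitones, 2 narrower than the major seventh (11), so diminished.

diminished seventh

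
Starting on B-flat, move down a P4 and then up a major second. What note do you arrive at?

G

A perfect fourth down from Bb is F (letter F, 5 semitones down).
A major second up from F is G (letter G, 2 semitones up).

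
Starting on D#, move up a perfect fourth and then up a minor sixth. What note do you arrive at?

E

A perfect fourth up from D# is G# (letter G, 5 semitones up).
A minor sixth up from G# is E (letter E, 8 semitones up).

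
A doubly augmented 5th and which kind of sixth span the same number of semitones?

A doubly augmented fifth spans 9 semitones.
A sixth spanning 9 semitones is major (the major sixth is 9).

major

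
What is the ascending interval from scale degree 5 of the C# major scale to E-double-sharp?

Scale degree 5 of C# major is G#.
G# up to E##: letters G→E make it a sixth; 10 semitones makes it augmented.

augmented sixth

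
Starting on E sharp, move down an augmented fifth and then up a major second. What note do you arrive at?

B

An augmented fifth down from E# is A (letter A, 8 semitones down).
A major second up from A is B (letter B, 2 semitones up).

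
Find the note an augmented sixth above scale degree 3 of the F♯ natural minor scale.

F##

Scale degree 3 of F# natural minor is A.
An augmented sixth (10 semitones) above A lands on the letter F, giving F##.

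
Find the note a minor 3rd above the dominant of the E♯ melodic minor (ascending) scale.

D#

The dominant of E# melodic minor (ascending) is B#.
A minor third (3 semitones) above B# lands on the letter D, giving D#.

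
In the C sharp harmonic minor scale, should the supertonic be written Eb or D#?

D#

Each scale degree takes a distinct letter name. Degree 2 of a scale on C must use the letter D.
D# and Eb are enharmonically the same pitch, but only D# uses the letter D, so it is the correct spelling here.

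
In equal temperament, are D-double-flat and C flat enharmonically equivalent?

No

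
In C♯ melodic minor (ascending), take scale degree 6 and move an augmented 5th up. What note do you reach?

Scale degree 6 of C# melodic minor (ascending) is A#.
An augmented fifth (8 semitones) above A# lands on the letter E, giving E##.

E##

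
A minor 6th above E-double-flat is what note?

E up a major sixth is C#, so the target letter is C.
From Ebb, a minor sixth is 8 semitones up: Cbb.

Cbb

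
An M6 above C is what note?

C up a major sixth is A, so the target letter is A.
From C, a major sixth is 9 semitones up: A.

A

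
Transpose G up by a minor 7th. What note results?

A seventh above G lands on the letter F.
A minor seventh spans 10 semitones, so G moves to pitch class 5. On the letter F that is F.

F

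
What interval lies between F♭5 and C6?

augmented fifth

Counting letters F–G–A–B–C gives a fifth.
Fb→C = 8 semitones, 1 wider than the perfect fifth (7), so augmented.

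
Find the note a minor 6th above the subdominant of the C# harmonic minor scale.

The subdominant of C# harmonic minor is F#.
A minor sixth (8 semitones) above F# lands on the letter D, giving D.

D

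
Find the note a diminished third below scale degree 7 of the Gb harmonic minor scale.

Scale degree 7 of Gb harmonic minor is F.
A diminished third (2 semitones) below F lands on the letter D, giving D#.

D#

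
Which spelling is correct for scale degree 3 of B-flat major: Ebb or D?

Each scale degree takes a distinct letter name. Degree 3 of a scale on B must use the letter D.
D and Ebb are enharmonically the same pitch, but only D uses the letter D, so it is the correct spelling here.

D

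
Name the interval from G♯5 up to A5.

Counting letters G–A gives a second.
G#→A = 1 semitone, 1 narrower than the major second (2), so minor.

minor second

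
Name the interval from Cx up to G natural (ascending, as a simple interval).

The letter names run C→G, a span of 4 letter steps, so the interval is some kind of fifth.
C## to G is 5 semitones. A perfect fifth is 7, so 5 makes it doubly diminished.

doubly diminished fifth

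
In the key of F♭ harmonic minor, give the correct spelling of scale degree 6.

The Fb harmonic minor scale runs Fb Gb Abb Bbb Cb Dbb Eb.
Degree 6 is Dbb.

Dbb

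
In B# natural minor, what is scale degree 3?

Degree 3 takes the letter 2 steps above B, which is D.
In natural minor, degree 3 sits 3 semitones above the tonic. B# + 3 semitones is pitch class 3, spelled on D as D#.

D#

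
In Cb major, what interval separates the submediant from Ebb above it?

diminished fifth

The submediant of Cb major is Ab.
Ab up to Ebb: letters A→E make it a fifth; 6 semitones makes it diminished.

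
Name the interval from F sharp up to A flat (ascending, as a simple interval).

diminished third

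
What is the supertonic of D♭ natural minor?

Degree 2 takes the letter 1 step above D, which is E.
In natural minor, degree 2 sits 2 semitones above the tonic. Db + 2 semitones is pitch class 3, spelled on E as Eb.

Eb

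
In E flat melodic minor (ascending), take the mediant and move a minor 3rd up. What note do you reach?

Bbb

The mediant of Eb melodic minor (ascending) is Gb.
A minor third (3 semitones) above Gb lands on the letter B, giving Bbb.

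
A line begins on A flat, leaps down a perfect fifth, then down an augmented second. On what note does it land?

Cbb

A perfect fifth down from Ab is Db (letter D, 7 semitones down).
An augmented second down from Db is Cbb (letter C, 3 semitones down).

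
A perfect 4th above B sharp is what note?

E#

A fourth above B lands on the letter E.
A perfect fourth spans 5 semitones, so B# moves to pitch class 5. On the letter E that is E#.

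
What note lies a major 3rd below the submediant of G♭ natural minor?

The submediant of Gb natural minor is Ebb.
A major third (4 semitones) below Ebb lands on the letter C, giving Cbb.

Cbb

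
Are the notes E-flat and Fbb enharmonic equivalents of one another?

Yes

Eb is pitch class 3; Fbb is pitch class 3.
All spellings map to pitch class 3, so they are enharmonically equivalent.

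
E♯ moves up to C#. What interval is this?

The letter names run E→C, a span of 5 letter steps, so the interval is some kind of sixth.
E# to C# is 8 semitones. A major sixth is 9, so 8 makes it minor.

minor sixth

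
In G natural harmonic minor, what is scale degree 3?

Bb

Degree 3 takes the letter 2 steps above G, which is B.
In harmonic minor, degree 3 sits 3 semitones above the tonic. G + 3 semitones is pitch class 10, spelled on B as Bb.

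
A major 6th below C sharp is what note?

E

C down a major sixth is Eb, so the target letter is E.
From C#, a major sixth is 9 semitones down: E.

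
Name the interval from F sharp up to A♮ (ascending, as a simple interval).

Counting letters F–G–A gives a third.
F#→A = 3 semitones, 1 narrower than the major third (4), so minor.

minor third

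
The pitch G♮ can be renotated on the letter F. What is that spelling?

G is pitch class 7. The letter F alone is pitch class 5.
To reach pitch class 7 from F requires an offset of +2 semitones, i.e. double sharp: F##.

F##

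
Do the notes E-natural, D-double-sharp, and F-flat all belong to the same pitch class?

Yes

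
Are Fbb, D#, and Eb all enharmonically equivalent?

Yes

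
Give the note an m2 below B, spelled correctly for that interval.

B down a major second is A, so the target letter is A.
From B, a minor second is 1 semitone down: A#.

A#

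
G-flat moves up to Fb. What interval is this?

minor seventh

Counting letters G–A–B–C–D–E–F gives a seventh.
Gb→Fb = 10 semitones, 1 narrower than the major seventh (11), so minor.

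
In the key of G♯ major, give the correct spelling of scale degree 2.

Degree 2 takes the letter 1 step above G, which is A.
In major, degree 2 sits 2 semitones above the tonic. G# + 2 semitones is pitch class 10, spelled on A as A#.

A#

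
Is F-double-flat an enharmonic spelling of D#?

Yes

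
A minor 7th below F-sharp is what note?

F down a major seventh is Gb, so the target letter is G.
From F#, a minor seventh is 10 semitones down: G#.

G#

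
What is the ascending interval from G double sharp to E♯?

Counting letters G–A–B–C–D–E gives a sixth.
G##→E# = 8 semitones, 1 narrower than the major sixth (9), so minor.

minor sixth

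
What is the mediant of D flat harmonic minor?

Degree 3 takes the letter 2 steps above D, which is F.
In harmonic minor, degree 3 sits 3 semitones above the tonic. Db + 3 semitones is pitch class 4, spelled on F as Fb.

Fb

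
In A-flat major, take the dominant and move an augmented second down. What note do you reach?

Dbb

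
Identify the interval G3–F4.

minor seventh

Counting letters G–A–B–C–D–E–F gives a seventh.
G→F = 10 semitones, 1 narrower than the major seventh (11), so minor.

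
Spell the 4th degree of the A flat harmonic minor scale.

Db

Degree 4 takes the letter 3 steps above A, which is D.
In harmonic minor, degree 4 sits 5 semitones above the tonic. Ab + 5 semitones is pitch class 1, spelled on D as Db.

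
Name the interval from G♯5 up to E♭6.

diminished sixth

Counting letters G–A–B–C–D–E gives a sixth.
G#→Eb = 7 semitones, 2 narrower than the major sixth (9), so diminished.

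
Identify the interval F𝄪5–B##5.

Counting letters F–G–A–B gives a fourth.
F##→B## = 6 semitones, 1 wider than the perfect fourth (5), so augmented.

augmented fourth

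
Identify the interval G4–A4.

Counting letters G–A gives a second.
G→A = 2 semitones, exactly the major second.

major second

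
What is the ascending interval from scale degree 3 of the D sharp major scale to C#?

Scale degree 3 of D# major is F##.
F## up to C#: letters F→C make it a fifth; 6 semitones makes it diminished.

diminished fifth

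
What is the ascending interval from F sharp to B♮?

Counting letters F–G–A–B gives a fourth.
F#→B = 5 semitones, exactly the perfect fourth.

perfect fourth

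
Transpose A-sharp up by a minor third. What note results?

A third above A lands on the letter C.
A minor third spans 3 semitones, so A# moves to pitch class 1. On the letter C that is C#.

C#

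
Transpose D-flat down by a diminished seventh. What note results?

A seventh below D lands on the letter E.
A diminished seventh spans 9 semitones, so Db moves to pitch class 4. On the letter E that is E.

E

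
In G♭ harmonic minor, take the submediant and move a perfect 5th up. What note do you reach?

The submediant of Gb harmonic minor is Ebb.
A perfect fifth (7 semitones) above Ebb lands on the letter B, giving Bbb.

Bbb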